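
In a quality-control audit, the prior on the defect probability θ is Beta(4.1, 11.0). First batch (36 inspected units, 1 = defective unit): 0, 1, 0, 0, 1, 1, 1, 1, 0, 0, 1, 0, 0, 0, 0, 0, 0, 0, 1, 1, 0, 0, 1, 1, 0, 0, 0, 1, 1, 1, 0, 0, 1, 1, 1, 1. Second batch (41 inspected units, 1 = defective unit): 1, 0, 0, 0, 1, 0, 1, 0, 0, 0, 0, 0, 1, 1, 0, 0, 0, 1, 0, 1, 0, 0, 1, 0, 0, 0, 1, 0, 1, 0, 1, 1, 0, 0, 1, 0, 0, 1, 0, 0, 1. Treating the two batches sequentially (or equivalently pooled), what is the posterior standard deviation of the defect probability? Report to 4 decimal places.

0.0506

The Beta prior is conjugate to a Binomial/Bernoulli likelihood; the update adds successes to α and failures to β.
After batch 1: Beta(4.1+17, 11.0+19) = Beta(21.1, 30.0).
After batch 2: Beta(21.1+15, 30.0+26) = Beta(36.1, 56.0).
Var = αβ/((α+β)²(α+β+1)) = 36.1·56.0/(92.1²·93.1) = 0.00255992; SD = √0.00255992 = 0.0506.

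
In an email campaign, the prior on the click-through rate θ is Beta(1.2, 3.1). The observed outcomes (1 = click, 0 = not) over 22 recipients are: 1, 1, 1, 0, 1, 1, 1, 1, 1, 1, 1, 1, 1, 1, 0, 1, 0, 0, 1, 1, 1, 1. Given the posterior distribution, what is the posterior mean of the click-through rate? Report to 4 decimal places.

0.7300

The Beta prior is conjugate to a Binomial/Bernoulli likelihood; the update adds successes to α and failures to β.
Posterior: Beta(α+k, β+n−k) = Beta(1.2+18, 3.1+4) = Beta(19.2, 7.1).
Posterior mean = α/(α+β) = 19.2/26.3 = 0.7300.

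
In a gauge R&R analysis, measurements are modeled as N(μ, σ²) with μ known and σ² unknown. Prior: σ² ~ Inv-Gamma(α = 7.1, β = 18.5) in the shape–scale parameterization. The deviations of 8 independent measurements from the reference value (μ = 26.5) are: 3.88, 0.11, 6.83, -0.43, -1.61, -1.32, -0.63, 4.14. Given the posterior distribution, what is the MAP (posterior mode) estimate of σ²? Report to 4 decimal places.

With known mean μ and an Inverse-Gamma(α, β) prior on σ², the Normal likelihood is conjugate: posterior is Inv-Gamma(α + n/2, β + Σ(xᵢ−μ)²/2).
Σ(xᵢ−μ)² = (3.88)² + (0.11)² + (6.83)² + (-0.43)² + (-1.61)² + (-1.32)² + (-0.63)² + (4.14)² = 83.7713.
Posterior: Inv-Gamma(7.1 + 8/2, 18.5 + 83.7713/2) = Inv-Gamma(11.10, 60.38565).
Mode = β/(α+1) = 60.38565/12.10 = 4.9905.

4.9905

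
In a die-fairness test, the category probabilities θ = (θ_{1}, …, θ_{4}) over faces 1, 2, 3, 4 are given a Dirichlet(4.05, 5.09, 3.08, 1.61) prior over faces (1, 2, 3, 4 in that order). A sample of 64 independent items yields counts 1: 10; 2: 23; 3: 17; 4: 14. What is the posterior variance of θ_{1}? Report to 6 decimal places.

The Dirichlet prior is conjugate to the Multinomial likelihood: each posterior αⱼ = prior αⱼ + observed count nⱼ.
Posterior concentration: (14.05, 28.09, 20.08, 15.61), total = 77.83.
Var[θ_j] = α_j(Σα−α_j)/((Σα)²(Σα+1)) = 14.05·63.78/(77.83²·78.83) = 0.001877.

0.001877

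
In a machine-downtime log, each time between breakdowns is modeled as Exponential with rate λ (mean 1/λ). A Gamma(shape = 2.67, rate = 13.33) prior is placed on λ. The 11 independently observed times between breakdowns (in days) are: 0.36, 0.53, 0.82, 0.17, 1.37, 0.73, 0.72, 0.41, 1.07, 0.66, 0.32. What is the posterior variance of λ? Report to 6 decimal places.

0.032560

With a Gamma(shape α, rate β) prior on the exponential rate λ, the posterior after n observations with total T = Σxᵢ is Gamma(α+n, β+T).
Sum of observations T = 7.16 days; n = 11.
Posterior: Gamma(2.67+11, 13.33+7.16) = Gamma(13.67, 20.49).
Var = α/β² = 0.032560.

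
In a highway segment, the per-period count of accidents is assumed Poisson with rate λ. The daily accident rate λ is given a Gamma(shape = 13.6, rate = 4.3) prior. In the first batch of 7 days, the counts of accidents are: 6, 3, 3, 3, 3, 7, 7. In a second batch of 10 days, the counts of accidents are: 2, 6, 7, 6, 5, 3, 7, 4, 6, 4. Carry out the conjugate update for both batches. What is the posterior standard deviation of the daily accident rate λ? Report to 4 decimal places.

With a Gamma(shape α, rate β) prior, the Poisson likelihood is conjugate: the posterior is Gamma(α + ΣXᵢ, β + n).
Batch 1: sum of counts S = 32 over n = 7 days.
After batch 1: Gamma(α+S, β+n) = Gamma(13.6+32, 4.3+7) = Gamma(45.6, 11.3).
Batch 2: sum of counts S = 50 over n = 10 days.
After batch 2: Gamma(α+S, β+n) = Gamma(45.6+50, 11.3+10) = Gamma(95.6, 21.3).
SD = √α/β = √95.6/21.3 = 0.4590.

0.4590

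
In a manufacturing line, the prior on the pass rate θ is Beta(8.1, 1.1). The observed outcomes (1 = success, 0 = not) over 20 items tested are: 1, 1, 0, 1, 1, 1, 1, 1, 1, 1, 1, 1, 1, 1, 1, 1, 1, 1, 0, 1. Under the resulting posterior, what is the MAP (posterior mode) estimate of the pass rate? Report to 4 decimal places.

0.9228

The Beta prior is conjugate to a Binomial/Bernoulli likelihood; the update adds successes to α and failures to β.
Posterior: Beta(α+k, β+n−k) = Beta(8.1+18, 1.1+2) = Beta(26.1, 3.1).
Mode of Beta(a,b) for a,b>1 is (a−1)/(a+b−2) = 25.1/27.2 = 0.9228.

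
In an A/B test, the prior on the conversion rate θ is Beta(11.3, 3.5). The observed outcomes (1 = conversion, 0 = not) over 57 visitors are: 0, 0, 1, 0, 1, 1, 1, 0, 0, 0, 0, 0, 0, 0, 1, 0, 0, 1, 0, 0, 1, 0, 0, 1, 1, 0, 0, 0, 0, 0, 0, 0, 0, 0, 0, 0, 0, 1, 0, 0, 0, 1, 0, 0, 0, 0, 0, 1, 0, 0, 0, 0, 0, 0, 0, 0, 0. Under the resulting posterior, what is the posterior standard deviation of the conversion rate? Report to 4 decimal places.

The Beta prior is conjugate to a Binomial/Bernoulli likelihood; the update adds successes to α and failures to β.
Posterior: Beta(α+k, β+n−k) = Beta(11.3+12, 3.5+45) = Beta(23.3, 48.5).
Var = αβ/((α+β)²(α+β+1)) = 23.3·48.5/(71.8²·72.8) = 0.00301105; SD = √0.00301105 = 0.0549.

0.0549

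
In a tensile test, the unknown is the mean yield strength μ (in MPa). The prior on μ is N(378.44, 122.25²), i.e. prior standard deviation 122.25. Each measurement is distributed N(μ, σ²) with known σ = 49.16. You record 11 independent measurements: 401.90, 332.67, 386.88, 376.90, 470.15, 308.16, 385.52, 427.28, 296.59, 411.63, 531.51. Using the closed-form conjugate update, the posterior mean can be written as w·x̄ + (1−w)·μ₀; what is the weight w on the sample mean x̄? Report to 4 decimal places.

0.9855

For Normal data with known variance σ², a Normal(μ₀, σ₀²) prior on μ is conjugate. Posterior precision = 1/σ₀² + n/σ²; posterior mean is the precision-weighted average of μ₀ and x̄.
σ₀² = 122.25² = 14945.0625, σ² = 49.16² = 2416.7056. Prior precision 1/σ₀² = 1/14945.0625; data precision n/σ² = 11/2416.7056.
w = (n/σ²)/(1/σ₀² + n/σ²) = n·σ₀²/(σ² + n·σ₀²) = 11·14945.0625/(2416.7056 + 11·14945.0625) = 164395.6875/166812.3931 = 0.9855.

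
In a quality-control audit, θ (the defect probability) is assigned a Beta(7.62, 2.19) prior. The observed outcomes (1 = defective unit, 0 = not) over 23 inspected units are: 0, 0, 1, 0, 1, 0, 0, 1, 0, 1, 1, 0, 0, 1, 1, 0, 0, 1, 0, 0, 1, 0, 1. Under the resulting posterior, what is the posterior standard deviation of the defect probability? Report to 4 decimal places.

The Beta prior is conjugate to a Binomial/Bernoulli likelihood; the update adds successes to α and failures to β.
Posterior: Beta(α+k, β+n−k) = Beta(7.62+10, 2.19+13) = Beta(17.62, 15.19).
Var = αβ/((α+β)²(α+β+1)) = 17.62·15.19/(32.81²·33.81) = 0.00735370; SD = √0.00735370 = 0.0858.

0.0858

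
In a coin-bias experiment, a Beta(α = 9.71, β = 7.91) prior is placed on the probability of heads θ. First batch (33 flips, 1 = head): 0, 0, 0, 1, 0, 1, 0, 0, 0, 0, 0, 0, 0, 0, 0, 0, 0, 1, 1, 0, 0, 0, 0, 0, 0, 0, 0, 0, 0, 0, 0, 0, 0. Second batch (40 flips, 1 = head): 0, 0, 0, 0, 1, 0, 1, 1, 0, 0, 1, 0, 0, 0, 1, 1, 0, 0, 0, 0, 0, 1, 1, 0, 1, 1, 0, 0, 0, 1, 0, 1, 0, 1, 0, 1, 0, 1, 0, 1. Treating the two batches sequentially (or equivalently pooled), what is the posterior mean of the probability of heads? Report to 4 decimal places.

0.3279

The Beta prior is conjugate to a Binomial/Bernoulli likelihood; the update adds successes to α and failures to β.
After batch 1: Beta(9.71+4, 7.91+29) = Beta(13.71, 36.91).
After batch 2: Beta(13.71+16, 36.91+24) = Beta(29.71, 60.91).
Posterior mean = α/(α+β) = 29.71/90.62 = 0.3279.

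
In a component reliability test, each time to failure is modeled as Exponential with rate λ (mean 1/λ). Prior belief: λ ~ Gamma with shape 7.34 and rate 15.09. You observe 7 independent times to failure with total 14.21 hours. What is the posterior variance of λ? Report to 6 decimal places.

0.016704

With a Gamma(shape α, rate β) prior on the exponential rate λ, the posterior after n observations with total T = Σxᵢ is Gamma(α+n, β+T).
Posterior: Gamma(7.34+7, 15.09+14.21) = Gamma(14.34, 29.30).
Var = α/β² = 0.016704.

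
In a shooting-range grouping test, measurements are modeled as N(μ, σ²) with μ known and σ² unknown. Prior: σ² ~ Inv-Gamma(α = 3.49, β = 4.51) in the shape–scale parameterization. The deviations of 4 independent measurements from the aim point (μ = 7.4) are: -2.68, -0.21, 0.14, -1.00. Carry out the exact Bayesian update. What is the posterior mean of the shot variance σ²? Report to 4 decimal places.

With known mean μ and an Inverse-Gamma(α, β) prior on σ², the Normal likelihood is conjugate: posterior is Inv-Gamma(α + n/2, β + Σ(xᵢ−μ)²/2).
Σ(xᵢ−μ)² = (-2.68)² + (-0.21)² + (0.14)² + (-1.00)² = 8.2461.
Posterior: Inv-Gamma(3.49 + 4/2, 4.51 + 8.2461/2) = Inv-Gamma(5.49, 8.63305).
E[σ²|data] = β/(α−1) = 8.63305/4.49 = 1.9227.

1.9227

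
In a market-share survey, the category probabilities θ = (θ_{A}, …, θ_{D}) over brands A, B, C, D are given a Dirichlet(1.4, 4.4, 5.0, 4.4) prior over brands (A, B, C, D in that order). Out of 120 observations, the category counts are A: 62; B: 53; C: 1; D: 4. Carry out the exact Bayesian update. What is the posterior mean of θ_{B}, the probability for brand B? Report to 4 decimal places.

The Dirichlet prior is conjugate to the Multinomial likelihood: each posterior αⱼ = prior αⱼ + observed count nⱼ.
Posterior concentration: (63.4, 57.4, 6.0, 8.4), total = 135.2.
E[θ_{B}|data] = α_{B}/Σα = 57.4/135.2 = 0.4246.

0.4246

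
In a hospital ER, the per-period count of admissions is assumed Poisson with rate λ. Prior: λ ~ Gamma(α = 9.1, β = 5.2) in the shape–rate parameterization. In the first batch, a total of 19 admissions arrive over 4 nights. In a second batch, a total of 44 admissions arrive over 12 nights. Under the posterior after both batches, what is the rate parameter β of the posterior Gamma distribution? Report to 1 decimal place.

21.2

With a Gamma(shape α, rate β) prior, the Poisson likelihood is conjugate: the posterior is Gamma(α + ΣXᵢ, β + n).
After batch 1: Gamma(α+S, β+n) = Gamma(9.1+19, 5.2+4) = Gamma(28.1, 9.2).
After batch 2: Gamma(α+S, β+n) = Gamma(28.1+44, 9.2+12) = Gamma(72.1, 21.2).
Posterior β = 21.2.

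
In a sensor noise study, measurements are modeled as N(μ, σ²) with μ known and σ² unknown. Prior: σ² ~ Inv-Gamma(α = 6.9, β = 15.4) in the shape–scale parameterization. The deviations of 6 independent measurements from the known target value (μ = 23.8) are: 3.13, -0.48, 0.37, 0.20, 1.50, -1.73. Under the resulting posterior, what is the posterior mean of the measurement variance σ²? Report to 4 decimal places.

With known mean μ and an Inverse-Gamma(α, β) prior on σ², the Normal likelihood is conjugate: posterior is Inv-Gamma(α + n/2, β + Σ(xᵢ−μ)²/2).
Σ(xᵢ−μ)² = (3.13)² + (-0.48)² + (0.37)² + (0.20)² + (1.50)² + (-1.73)² = 15.4471.
Posterior: Inv-Gamma(6.9 + 6/2, 15.4 + 15.4471/2) = Inv-Gamma(9.90, 23.12355).
E[σ²|data] = β/(α−1) = 23.12355/8.90 = 2.5982.

2.5982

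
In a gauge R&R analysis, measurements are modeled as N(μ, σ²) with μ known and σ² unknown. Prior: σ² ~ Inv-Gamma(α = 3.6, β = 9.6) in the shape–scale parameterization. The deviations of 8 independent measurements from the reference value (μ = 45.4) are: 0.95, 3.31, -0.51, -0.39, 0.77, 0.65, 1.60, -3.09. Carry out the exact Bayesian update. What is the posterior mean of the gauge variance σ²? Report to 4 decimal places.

3.3784

With known mean μ and an Inverse-Gamma(α, β) prior on σ², the Normal likelihood is conjugate: posterior is Inv-Gamma(α + n/2, β + Σ(xᵢ−μ)²/2).
Σ(xᵢ−μ)² = (0.95)² + (3.31)² + (-0.51)² + (-0.39)² + (0.77)² + (0.65)² + (1.60)² + (-3.09)² = 25.3943.
Posterior: Inv-Gamma(3.6 + 8/2, 9.6 + 25.3943/2) = Inv-Gamma(7.60, 22.29715).
E[σ²|data] = β/(α−1) = 22.29715/6.60 = 3.3784.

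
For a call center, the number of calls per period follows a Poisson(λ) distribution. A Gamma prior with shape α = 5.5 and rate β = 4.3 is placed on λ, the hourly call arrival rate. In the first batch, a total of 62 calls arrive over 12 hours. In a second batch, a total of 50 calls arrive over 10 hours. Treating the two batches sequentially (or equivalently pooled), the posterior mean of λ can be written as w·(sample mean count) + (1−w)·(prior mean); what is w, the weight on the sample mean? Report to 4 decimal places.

0.8365

With a Gamma(shape α, rate β) prior, the Poisson likelihood is conjugate: the posterior is Gamma(α + ΣXᵢ, β + n).
Total number of hours: n = 12 + 10 = 22.
Posterior mean = (α₀+S)/(β₀+n) = [n/(β₀+n)]·(S/n) + [β₀/(β₀+n)]·(α₀/β₀), so only n and β₀ enter the weight.
Weight on data w = n/(β₀+n) = 22/(4.3+22) = 22/26.3 = 0.8365.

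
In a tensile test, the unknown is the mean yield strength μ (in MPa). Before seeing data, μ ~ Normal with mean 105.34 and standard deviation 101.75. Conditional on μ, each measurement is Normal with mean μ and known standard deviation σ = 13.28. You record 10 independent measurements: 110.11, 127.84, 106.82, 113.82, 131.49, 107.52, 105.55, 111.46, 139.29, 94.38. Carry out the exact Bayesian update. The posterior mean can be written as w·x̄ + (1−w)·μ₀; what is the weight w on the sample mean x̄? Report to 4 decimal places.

For Normal data with known variance σ², a Normal(μ₀, σ₀²) prior on μ is conjugate. Posterior precision = 1/σ₀² + n/σ²; posterior mean is the precision-weighted average of μ₀ and x̄.
σ₀² = 101.75² = 10353.0625, σ² = 13.28² = 176.3584. Prior precision 1/σ₀² = 1/10353.0625; data precision n/σ² = 10/176.3584.
w = (n/σ²)/(1/σ₀² + n/σ²) = n·σ₀²/(σ² + n·σ₀²) = 10·10353.0625/(176.3584 + 10·10353.0625) = 103530.625/103706.9834 = 0.9983.

0.9983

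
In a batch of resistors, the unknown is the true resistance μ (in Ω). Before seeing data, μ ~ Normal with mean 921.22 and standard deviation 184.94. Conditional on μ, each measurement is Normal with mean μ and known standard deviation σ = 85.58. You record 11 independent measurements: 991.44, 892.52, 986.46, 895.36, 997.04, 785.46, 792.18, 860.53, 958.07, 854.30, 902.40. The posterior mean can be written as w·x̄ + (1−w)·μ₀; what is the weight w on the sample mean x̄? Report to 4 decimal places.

0.9809

For Normal data with known variance σ², a Normal(μ₀, σ₀²) prior on μ is conjugate. Posterior precision = 1/σ₀² + n/σ²; posterior mean is the precision-weighted average of μ₀ and x̄.
σ₀² = 184.94² = 34202.8036, σ² = 85.58² = 7323.9364. Prior precision 1/σ₀² = 1/34202.8036; data precision n/σ² = 11/7323.9364.
w = (n/σ²)/(1/σ₀² + n/σ²) = n·σ₀²/(σ² + n·σ₀²) = 11·34202.8036/(7323.9364 + 11·34202.8036) = 376230.8396/383554.776 = 0.9809.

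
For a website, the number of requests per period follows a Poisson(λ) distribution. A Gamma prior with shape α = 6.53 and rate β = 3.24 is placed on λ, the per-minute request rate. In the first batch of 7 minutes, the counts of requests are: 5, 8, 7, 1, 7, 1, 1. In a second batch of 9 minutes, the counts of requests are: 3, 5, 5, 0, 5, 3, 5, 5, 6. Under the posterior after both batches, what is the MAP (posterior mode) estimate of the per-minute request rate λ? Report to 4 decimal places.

3.7698

With a Gamma(shape α, rate β) prior, the Poisson likelihood is conjugate: the posterior is Gamma(α + ΣXᵢ, β + n).
Batch 1: sum of counts S = 30 over n = 7 minutes.
After batch 1: Gamma(α+S, β+n) = Gamma(6.53+30, 3.24+7) = Gamma(36.53, 10.24).
Batch 2: sum of counts S = 37 over n = 9 minutes.
After batch 2: Gamma(α+S, β+n) = Gamma(36.53+37, 10.24+9) = Gamma(73.53, 19.24).
Mode of Gamma(α,β) for α≥1 is (α−1)/β = 72.53/19.24 = 3.7698.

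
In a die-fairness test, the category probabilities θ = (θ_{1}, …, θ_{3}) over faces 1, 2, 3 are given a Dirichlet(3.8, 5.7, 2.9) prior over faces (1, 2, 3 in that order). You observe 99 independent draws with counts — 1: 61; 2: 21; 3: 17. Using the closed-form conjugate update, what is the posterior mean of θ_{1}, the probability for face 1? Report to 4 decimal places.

0.5817

The Dirichlet prior is conjugate to the Multinomial likelihood: each posterior αⱼ = prior αⱼ + observed count nⱼ.
Posterior concentration: (64.8, 26.7, 19.9), total = 111.4.
E[θ_{1}|data] = α_{1}/Σα = 64.8/111.4 = 0.5817.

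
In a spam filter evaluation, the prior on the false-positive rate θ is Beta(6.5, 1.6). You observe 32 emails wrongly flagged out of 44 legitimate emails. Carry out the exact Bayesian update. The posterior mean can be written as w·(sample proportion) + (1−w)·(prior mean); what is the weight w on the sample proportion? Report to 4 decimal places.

0.8445

The Beta prior is conjugate to a Binomial/Bernoulli likelihood; the update adds successes to α and failures to β.
Posterior mean = (α₀+k)/(α₀+β₀+n) = [n/(α₀+β₀+n)]·(k/n) + [(α₀+β₀)/(α₀+β₀+n)]·α₀/(α₀+β₀), so only n and the prior enter the weight.
The weight on the data is w = n/(α₀+β₀+n) = 44/(6.5+1.6+44) = 44/52.1 = 0.8445.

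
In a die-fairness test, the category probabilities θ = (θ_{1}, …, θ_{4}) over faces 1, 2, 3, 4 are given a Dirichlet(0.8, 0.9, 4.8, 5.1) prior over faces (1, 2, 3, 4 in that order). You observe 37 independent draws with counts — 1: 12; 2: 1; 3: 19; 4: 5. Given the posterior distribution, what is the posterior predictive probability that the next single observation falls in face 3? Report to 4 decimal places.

The Dirichlet prior is conjugate to the Multinomial likelihood: each posterior αⱼ = prior αⱼ + observed count nⱼ.
Posterior concentration: (12.8, 1.9, 23.8, 10.1), total = 48.6.
P(next = 3 | data) = α_{3}/Σα = 0.4897.

0.4897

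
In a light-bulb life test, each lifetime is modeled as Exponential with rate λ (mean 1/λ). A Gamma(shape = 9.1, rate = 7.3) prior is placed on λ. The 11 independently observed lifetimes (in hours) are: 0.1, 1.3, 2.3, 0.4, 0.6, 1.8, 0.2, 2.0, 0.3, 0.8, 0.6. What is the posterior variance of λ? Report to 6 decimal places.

With a Gamma(shape α, rate β) prior on the exponential rate λ, the posterior after n observations with total T = Σxᵢ is Gamma(α+n, β+T).
Sum of observations T = 10.4 hours; n = 11.
Posterior: Gamma(9.1+11, 7.3+10.4) = Gamma(20.1, 17.7).
Var = α/β² = 0.064158.

0.064158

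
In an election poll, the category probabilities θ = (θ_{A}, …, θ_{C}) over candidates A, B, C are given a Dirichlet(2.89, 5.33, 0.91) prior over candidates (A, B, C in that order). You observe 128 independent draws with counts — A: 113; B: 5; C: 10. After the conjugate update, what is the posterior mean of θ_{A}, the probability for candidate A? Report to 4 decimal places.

0.8451

The Dirichlet prior is conjugate to the Multinomial likelihood: each posterior αⱼ = prior αⱼ + observed count nⱼ.
Posterior concentration: (115.89, 10.33, 10.91), total = 137.13.
E[θ_{A}|data] = α_{A}/Σα = 115.89/137.13 = 0.8451.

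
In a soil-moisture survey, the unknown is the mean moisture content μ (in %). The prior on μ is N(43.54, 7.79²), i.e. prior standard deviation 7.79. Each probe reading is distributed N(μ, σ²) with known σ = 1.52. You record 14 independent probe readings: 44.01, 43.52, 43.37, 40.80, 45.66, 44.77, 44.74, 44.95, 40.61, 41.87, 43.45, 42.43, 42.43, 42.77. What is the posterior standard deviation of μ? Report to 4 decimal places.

0.4057

For Normal data with known variance σ², a Normal(μ₀, σ₀²) prior on μ is conjugate. Posterior precision = 1/σ₀² + n/σ²; posterior mean is the precision-weighted average of μ₀ and x̄.
σ₀² = 7.79² = 60.6841, σ² = 1.52² = 2.3104; σ² + n·σ₀² = 2.3104 + 14·60.6841 = 851.8878.
Posterior precision = 1/σ₀² + n/σ² = 1/60.6841 + 14/2.3104 = (σ² + n·σ₀²)/(σ₀²σ²) = 851.8878/(60.6841·2.3104); posterior variance σₙ² = σ₀²σ²/(σ² + n·σ₀²) = 60.6841·2.3104/851.8878 = 0.164581.
Posterior SD = √σₙ² = √(60.6841·2.3104/851.8878) = 0.4057.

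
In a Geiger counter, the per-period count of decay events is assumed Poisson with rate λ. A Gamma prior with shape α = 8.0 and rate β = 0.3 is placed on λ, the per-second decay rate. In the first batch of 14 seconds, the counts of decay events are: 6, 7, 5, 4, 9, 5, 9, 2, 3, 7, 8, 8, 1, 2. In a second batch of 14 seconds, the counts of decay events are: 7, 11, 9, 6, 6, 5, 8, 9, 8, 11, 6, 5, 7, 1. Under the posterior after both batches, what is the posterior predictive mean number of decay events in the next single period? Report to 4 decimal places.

With a Gamma(shape α, rate β) prior, the Poisson likelihood is conjugate: the posterior is Gamma(α + ΣXᵢ, β + n).
Batch 1: sum of counts S = 76 over n = 14 seconds.
After batch 1: Gamma(α+S, β+n) = Gamma(8.0+76, 0.3+14) = Gamma(84.0, 14.3).
Batch 2: sum of counts S = 99 over n = 14 seconds.
After batch 2: Gamma(α+S, β+n) = Gamma(84.0+99, 14.3+14) = Gamma(183.0, 28.3).
The predictive distribution for one future period is NegBinom with mean α/β = 6.4664.

6.4664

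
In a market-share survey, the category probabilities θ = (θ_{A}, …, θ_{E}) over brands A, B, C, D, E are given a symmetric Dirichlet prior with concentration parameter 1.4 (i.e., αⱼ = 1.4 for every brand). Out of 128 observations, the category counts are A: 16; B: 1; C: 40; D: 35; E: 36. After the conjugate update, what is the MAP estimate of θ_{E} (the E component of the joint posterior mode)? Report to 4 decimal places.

0.2800

The Dirichlet prior is conjugate to the Multinomial likelihood: each posterior αⱼ = prior αⱼ + observed count nⱼ.
Posterior concentration: (17.4, 2.4, 41.4, 36.4, 37.4), total = 135.0.
Joint mode component: (α_{E}−1)/(Σα−K) = 36.4/130.0 = 0.2800.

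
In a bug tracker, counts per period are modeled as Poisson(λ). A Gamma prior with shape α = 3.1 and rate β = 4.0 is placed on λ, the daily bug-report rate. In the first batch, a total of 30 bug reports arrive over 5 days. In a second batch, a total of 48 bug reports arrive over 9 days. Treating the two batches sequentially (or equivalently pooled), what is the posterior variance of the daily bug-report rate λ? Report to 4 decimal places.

0.2503

With a Gamma(shape α, rate β) prior, the Poisson likelihood is conjugate: the posterior is Gamma(α + ΣXᵢ, β + n).
After batch 1: Gamma(α+S, β+n) = Gamma(3.1+30, 4.0+5) = Gamma(33.1, 9.0).
After batch 2: Gamma(α+S, β+n) = Gamma(33.1+48, 9.0+9) = Gamma(81.1, 18.0).
Var = α/β² = 81.1/18.0² = 0.2503.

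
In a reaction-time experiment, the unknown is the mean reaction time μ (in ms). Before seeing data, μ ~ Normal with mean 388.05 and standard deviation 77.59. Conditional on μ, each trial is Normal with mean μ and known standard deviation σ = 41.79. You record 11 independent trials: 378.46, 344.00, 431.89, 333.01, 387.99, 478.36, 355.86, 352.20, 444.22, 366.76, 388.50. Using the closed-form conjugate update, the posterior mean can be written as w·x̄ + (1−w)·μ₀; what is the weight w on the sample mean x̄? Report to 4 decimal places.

For Normal data with known variance σ², a Normal(μ₀, σ₀²) prior on μ is conjugate. Posterior precision = 1/σ₀² + n/σ²; posterior mean is the precision-weighted average of μ₀ and x̄.
σ₀² = 77.59² = 6020.2081, σ² = 41.79² = 1746.4041. Prior precision 1/σ₀² = 1/6020.2081; data precision n/σ² = 11/1746.4041.
w = (n/σ²)/(1/σ₀² + n/σ²) = n·σ₀²/(σ² + n·σ₀²) = 11·6020.2081/(1746.4041 + 11·6020.2081) = 66222.2891/67968.6932 = 0.9743.

0.9743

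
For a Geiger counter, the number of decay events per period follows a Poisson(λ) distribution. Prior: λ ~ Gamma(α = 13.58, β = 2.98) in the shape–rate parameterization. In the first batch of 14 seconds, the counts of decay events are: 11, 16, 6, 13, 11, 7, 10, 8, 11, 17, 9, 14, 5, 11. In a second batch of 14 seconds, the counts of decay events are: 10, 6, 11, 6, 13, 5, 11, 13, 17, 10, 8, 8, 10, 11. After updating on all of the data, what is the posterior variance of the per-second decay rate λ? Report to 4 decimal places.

0.3142

With a Gamma(shape α, rate β) prior, the Poisson likelihood is conjugate: the posterior is Gamma(α + ΣXᵢ, β + n).
Batch 1: sum of counts S = 149 over n = 14 seconds.
After batch 1: Gamma(α+S, β+n) = Gamma(13.58+149, 2.98+14) = Gamma(162.58, 16.98).
Batch 2: sum of counts S = 139 over n = 14 seconds.
After batch 2: Gamma(α+S, β+n) = Gamma(162.58+139, 16.98+14) = Gamma(301.58, 30.98).
Var = α/β² = 301.58/30.98² = 0.3142.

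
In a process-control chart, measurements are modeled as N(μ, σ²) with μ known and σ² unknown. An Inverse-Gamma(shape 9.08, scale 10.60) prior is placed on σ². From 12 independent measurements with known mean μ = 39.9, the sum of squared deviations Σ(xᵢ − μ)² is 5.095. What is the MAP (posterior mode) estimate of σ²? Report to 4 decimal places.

With known mean μ and an Inverse-Gamma(α, β) prior on σ², the Normal likelihood is conjugate: posterior is Inv-Gamma(α + n/2, β + Σ(xᵢ−μ)²/2).
Posterior: Inv-Gamma(9.08 + 12/2, 10.60 + 5.095/2) = Inv-Gamma(15.08, 13.1475).
Mode = β/(α+1) = 13.1475/16.08 = 0.8176.

0.8176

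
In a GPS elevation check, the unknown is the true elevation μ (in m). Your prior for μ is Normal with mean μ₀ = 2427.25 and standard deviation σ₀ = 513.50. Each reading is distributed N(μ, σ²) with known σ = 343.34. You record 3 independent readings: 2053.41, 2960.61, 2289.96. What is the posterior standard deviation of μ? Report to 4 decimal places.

For Normal data with known variance σ², a Normal(μ₀, σ₀²) prior on μ is conjugate. Posterior precision = 1/σ₀² + n/σ²; posterior mean is the precision-weighted average of μ₀ and x̄.
σ₀² = 513.50² = 263682.25, σ² = 343.34² = 117882.3556; σ² + n·σ₀² = 117882.3556 + 3·263682.25 = 908929.1056.
Posterior precision = 1/σ₀² + n/σ² = 1/263682.25 + 3/117882.3556 = (σ² + n·σ₀²)/(σ₀²σ²) = 908929.1056/(263682.25·117882.3556); posterior variance σₙ² = σ₀²σ²/(σ² + n·σ₀²) = 263682.25·117882.3556/908929.1056 = 34197.919913.
Posterior SD = √σₙ² = √(263682.25·117882.3556/908929.1056) = 184.9268.

184.9268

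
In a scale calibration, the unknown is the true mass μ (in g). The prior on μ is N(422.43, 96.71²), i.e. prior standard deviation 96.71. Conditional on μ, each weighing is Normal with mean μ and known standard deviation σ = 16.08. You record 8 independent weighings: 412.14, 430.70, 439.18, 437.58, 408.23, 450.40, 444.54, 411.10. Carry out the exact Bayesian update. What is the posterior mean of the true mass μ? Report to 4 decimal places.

429.2103

For Normal data with known variance σ², a Normal(μ₀, σ₀²) prior on μ is conjugate. Posterior precision = 1/σ₀² + n/σ²; posterior mean is the precision-weighted average of μ₀ and x̄.
Σxᵢ = 412.14 + 430.70 + 439.18 + 437.58 + 408.23 + 450.40 + 444.54 + 411.10 = 3433.87, so n·x̄ = 3433.87.
σ₀² = 96.71² = 9352.8241, σ² = 16.08² = 258.5664; σ² + n·σ₀² = 258.5664 + 8·9352.8241 = 75081.1592.
Posterior mean = (μ₀/σ₀² + n·x̄/σ²)/(1/σ₀² + n/σ²) = (σ²·μ₀ + σ₀²·n·x̄)/(σ² + n·σ₀²) = (258.5664·422.43 + 9352.8241·3433.87)/75081.1592 = 32225608.296619/75081.1592 = 429.2103.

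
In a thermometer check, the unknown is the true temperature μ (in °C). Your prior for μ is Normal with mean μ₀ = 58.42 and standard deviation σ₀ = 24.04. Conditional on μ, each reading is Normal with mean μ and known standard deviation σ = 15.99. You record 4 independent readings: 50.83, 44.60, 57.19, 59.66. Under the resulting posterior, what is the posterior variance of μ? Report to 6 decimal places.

For Normal data with known variance σ², a Normal(μ₀, σ₀²) prior on μ is conjugate. Posterior precision = 1/σ₀² + n/σ²; posterior mean is the precision-weighted average of μ₀ and x̄.
σ₀² = 24.04² = 577.9216, σ² = 15.99² = 255.6801; σ² + n·σ₀² = 255.6801 + 4·577.9216 = 2567.3665.
Posterior precision = 1/σ₀² + n/σ² = 1/577.9216 + 4/255.6801 = (σ² + n·σ₀²)/(σ₀²σ²) = 2567.3665/(577.9216·255.6801); posterior variance σₙ² = σ₀²σ²/(σ² + n·σ₀²) = 577.9216·255.6801/2567.3665 = 57.554328.

57.554328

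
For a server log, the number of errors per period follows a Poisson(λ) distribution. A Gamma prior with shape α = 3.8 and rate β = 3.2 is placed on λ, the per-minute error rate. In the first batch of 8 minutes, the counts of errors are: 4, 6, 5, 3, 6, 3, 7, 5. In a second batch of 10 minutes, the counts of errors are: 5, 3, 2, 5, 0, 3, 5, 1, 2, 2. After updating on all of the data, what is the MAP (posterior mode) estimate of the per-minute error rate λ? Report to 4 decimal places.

With a Gamma(shape α, rate β) prior, the Poisson likelihood is conjugate: the posterior is Gamma(α + ΣXᵢ, β + n).
Batch 1: sum of counts S = 39 over n = 8 minutes.
After batch 1: Gamma(α+S, β+n) = Gamma(3.8+39, 3.2+8) = Gamma(42.8, 11.2).
Batch 2: sum of counts S = 28 over n = 10 minutes.
After batch 2: Gamma(α+S, β+n) = Gamma(42.8+28, 11.2+10) = Gamma(70.8, 21.2).
Mode of Gamma(α,β) for α≥1 is (α−1)/β = 69.8/21.2 = 3.2925.

3.2925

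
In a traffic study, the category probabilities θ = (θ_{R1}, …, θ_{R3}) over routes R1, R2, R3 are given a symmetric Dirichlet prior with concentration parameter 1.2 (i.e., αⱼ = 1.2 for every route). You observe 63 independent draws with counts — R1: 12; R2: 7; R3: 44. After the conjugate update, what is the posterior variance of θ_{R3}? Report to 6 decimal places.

0.003226

The Dirichlet prior is conjugate to the Multinomial likelihood: each posterior αⱼ = prior αⱼ + observed count nⱼ.
Posterior concentration: (13.2, 8.2, 45.2), total = 66.6.
Var[θ_j] = α_j(Σα−α_j)/((Σα)²(Σα+1)) = 45.2·21.4/(66.6²·67.6) = 0.003226.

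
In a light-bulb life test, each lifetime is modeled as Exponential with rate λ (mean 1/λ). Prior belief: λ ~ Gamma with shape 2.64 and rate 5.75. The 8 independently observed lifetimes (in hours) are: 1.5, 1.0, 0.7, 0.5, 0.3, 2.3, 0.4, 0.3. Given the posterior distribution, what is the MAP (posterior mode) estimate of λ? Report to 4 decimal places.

With a Gamma(shape α, rate β) prior on the exponential rate λ, the posterior after n observations with total T = Σxᵢ is Gamma(α+n, β+T).
Sum of observations T = 7.0 hours; n = 8.
Posterior: Gamma(2.64+8, 5.75+7.0) = Gamma(10.64, 12.75).
Mode = (α−1)/β = 0.7561.

0.7561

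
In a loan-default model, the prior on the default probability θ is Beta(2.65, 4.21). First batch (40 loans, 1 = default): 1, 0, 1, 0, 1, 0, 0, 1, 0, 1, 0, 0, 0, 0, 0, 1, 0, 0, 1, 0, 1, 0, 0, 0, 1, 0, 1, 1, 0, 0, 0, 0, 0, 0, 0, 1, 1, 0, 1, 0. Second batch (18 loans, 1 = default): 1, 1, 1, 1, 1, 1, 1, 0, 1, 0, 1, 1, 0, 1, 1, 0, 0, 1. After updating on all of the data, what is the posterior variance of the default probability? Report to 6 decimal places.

The Beta prior is conjugate to a Binomial/Bernoulli likelihood; the update adds successes to α and failures to β.
After batch 1: Beta(2.65+14, 4.21+26) = Beta(16.65, 30.21).
After batch 2: Beta(16.65+13, 30.21+5) = Beta(29.65, 35.21).
Var = αβ/((α+β)²(α+β+1)) = 29.65·35.21/(64.86²·65.86) = 0.003768.

0.003768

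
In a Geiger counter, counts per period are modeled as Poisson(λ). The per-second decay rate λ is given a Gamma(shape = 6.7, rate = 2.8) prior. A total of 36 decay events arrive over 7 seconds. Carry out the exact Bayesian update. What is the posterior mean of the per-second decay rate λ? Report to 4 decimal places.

With a Gamma(shape α, rate β) prior, the Poisson likelihood is conjugate: the posterior is Gamma(α + ΣXᵢ, β + n).
Posterior: Gamma(α+S, β+n) = Gamma(6.7+36, 2.8+7) = Gamma(42.7, 9.8).
Posterior mean = α/β = 42.7/9.8 = 4.3571.

4.3571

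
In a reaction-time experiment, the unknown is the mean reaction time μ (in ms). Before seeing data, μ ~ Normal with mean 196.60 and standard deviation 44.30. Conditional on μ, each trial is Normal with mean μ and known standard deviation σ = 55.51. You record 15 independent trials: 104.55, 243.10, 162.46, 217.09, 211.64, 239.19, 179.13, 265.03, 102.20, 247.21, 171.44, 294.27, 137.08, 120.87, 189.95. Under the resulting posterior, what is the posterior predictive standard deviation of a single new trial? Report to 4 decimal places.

57.1605

For Normal data with known variance σ², a Normal(μ₀, σ₀²) prior on μ is conjugate. Posterior precision = 1/σ₀² + n/σ²; posterior mean is the precision-weighted average of μ₀ and x̄.
σ₀² = 44.30² = 1962.49, σ² = 55.51² = 3081.3601; σ² + n·σ₀² = 3081.3601 + 15·1962.49 = 32518.7101.
Posterior precision = 1/σ₀² + n/σ² = 1/1962.49 + 15/3081.3601 = (σ² + n·σ₀²)/(σ₀²σ²) = 32518.7101/(1962.49·3081.3601); posterior variance σₙ² = σ₀²σ²/(σ² + n·σ₀²) = 1962.49·3081.3601/32518.7101 = 185.958741.
Predictive variance for one new observation = σₙ² + σ² = 1962.49·3081.3601/32518.7101 + 3081.3601 = σ²·(σ₀² + 32518.7101)/32518.7101 = 3081.3601·34481.2001/32518.7101 = 3267.318841; SD = √(3081.3601·34481.2001/32518.7101) = 57.1605.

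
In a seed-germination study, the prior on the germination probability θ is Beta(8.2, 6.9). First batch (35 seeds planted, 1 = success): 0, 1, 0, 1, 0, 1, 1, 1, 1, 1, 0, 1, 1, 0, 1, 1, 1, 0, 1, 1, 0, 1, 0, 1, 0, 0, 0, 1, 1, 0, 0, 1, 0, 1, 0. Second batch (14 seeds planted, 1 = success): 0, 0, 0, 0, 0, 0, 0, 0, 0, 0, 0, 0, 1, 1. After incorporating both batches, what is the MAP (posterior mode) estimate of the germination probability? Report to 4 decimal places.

0.4702

The Beta prior is conjugate to a Binomial/Bernoulli likelihood; the update adds successes to α and failures to β.
After batch 1: Beta(8.2+20, 6.9+15) = Beta(28.2, 21.9).
After batch 2: Beta(28.2+2, 21.9+12) = Beta(30.2, 33.9).
Mode of Beta(a,b) for a,b>1 is (a−1)/(a+b−2) = 29.2/62.1 = 0.4702.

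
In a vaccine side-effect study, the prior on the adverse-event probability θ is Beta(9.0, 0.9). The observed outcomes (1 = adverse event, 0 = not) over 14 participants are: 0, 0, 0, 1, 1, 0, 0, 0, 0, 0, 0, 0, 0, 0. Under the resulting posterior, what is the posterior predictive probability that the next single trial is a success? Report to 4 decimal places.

The Beta prior is conjugate to a Binomial/Bernoulli likelihood; the update adds successes to α and failures to β.
Posterior: Beta(α+k, β+n−k) = Beta(9.0+2, 0.9+12) = Beta(11.0, 12.9).
For a single future Bernoulli trial, P(success | data) = α/(α+β) = 0.4603.

0.4603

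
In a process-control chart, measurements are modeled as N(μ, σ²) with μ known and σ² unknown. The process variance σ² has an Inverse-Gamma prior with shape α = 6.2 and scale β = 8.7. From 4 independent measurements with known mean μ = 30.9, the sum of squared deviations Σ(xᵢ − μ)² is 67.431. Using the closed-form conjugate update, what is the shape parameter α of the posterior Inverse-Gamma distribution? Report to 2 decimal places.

8.20

With known mean μ and an Inverse-Gamma(α, β) prior on σ², the Normal likelihood is conjugate: posterior is Inv-Gamma(α + n/2, β + Σ(xᵢ−μ)²/2).
Posterior: Inv-Gamma(6.2 + 4/2, 8.7 + 67.431/2) = Inv-Gamma(8.20, 42.4155).
Posterior α = 8.20.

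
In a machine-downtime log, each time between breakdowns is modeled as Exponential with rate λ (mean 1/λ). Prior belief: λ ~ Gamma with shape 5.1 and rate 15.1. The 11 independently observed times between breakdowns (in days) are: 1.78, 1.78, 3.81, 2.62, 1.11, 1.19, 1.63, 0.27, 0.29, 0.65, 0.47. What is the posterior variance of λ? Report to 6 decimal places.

With a Gamma(shape α, rate β) prior on the exponential rate λ, the posterior after n observations with total T = Σxᵢ is Gamma(α+n, β+T).
Sum of observations T = 15.60 days; n = 11.
Posterior: Gamma(5.1+11, 15.1+15.60) = Gamma(16.1, 30.70).
Var = α/β² = 0.017082.

0.017082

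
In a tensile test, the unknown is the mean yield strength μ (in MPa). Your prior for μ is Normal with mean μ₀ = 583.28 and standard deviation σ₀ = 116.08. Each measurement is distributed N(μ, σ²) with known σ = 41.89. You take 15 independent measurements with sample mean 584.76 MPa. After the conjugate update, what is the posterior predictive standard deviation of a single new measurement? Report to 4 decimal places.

For Normal data with known variance σ², a Normal(μ₀, σ₀²) prior on μ is conjugate. Posterior precision = 1/σ₀² + n/σ²; posterior mean is the precision-weighted average of μ₀ and x̄.
σ₀² = 116.08² = 13474.5664, σ² = 41.89² = 1754.7721; σ² + n·σ₀² = 1754.7721 + 15·13474.5664 = 203873.2681.
Posterior precision = 1/σ₀² + n/σ² = 1/13474.5664 + 15/1754.7721 = (σ² + n·σ₀²)/(σ₀²σ²) = 203873.2681/(13474.5664·1754.7721); posterior variance σₙ² = σ₀²σ²/(σ² + n·σ₀²) = 13474.5664·1754.7721/203873.2681 = 115.977898.
Predictive variance for one new observation = σₙ² + σ² = 13474.5664·1754.7721/203873.2681 + 1754.7721 = σ²·(σ₀² + 203873.2681)/203873.2681 = 1754.7721·217347.8345/203873.2681 = 1870.749998; SD = √(1754.7721·217347.8345/203873.2681) = 43.2522.

43.2522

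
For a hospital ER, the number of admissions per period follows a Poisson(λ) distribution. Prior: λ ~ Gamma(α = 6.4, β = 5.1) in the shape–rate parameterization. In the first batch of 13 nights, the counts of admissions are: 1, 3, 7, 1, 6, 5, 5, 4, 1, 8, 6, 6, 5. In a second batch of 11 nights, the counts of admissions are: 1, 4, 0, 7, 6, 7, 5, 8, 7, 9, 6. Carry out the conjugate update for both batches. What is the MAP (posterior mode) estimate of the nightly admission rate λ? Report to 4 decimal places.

With a Gamma(shape α, rate β) prior, the Poisson likelihood is conjugate: the posterior is Gamma(α + ΣXᵢ, β + n).
Batch 1: sum of counts S = 58 over n = 13 nights.
After batch 1: Gamma(α+S, β+n) = Gamma(6.4+58, 5.1+13) = Gamma(64.4, 18.1).
Batch 2: sum of counts S = 60 over n = 11 nights.
After batch 2: Gamma(α+S, β+n) = Gamma(64.4+60, 18.1+11) = Gamma(124.4, 29.1).
Mode of Gamma(α,β) for α≥1 is (α−1)/β = 123.4/29.1 = 4.2405.

4.2405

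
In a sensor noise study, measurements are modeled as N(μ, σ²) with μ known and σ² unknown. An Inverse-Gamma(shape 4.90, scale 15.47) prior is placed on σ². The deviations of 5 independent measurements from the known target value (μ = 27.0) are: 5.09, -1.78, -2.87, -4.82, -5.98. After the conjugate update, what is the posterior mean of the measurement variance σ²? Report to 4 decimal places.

9.9411

With known mean μ and an Inverse-Gamma(α, β) prior on σ², the Normal likelihood is conjugate: posterior is Inv-Gamma(α + n/2, β + Σ(xᵢ−μ)²/2).
Σ(xᵢ−μ)² = (5.09)² + (-1.78)² + (-2.87)² + (-4.82)² + (-5.98)² = 96.3062.
Posterior: Inv-Gamma(4.90 + 5/2, 15.47 + 96.3062/2) = Inv-Gamma(7.40, 63.62310).
E[σ²|data] = β/(α−1) = 63.62310/6.40 = 9.9411.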